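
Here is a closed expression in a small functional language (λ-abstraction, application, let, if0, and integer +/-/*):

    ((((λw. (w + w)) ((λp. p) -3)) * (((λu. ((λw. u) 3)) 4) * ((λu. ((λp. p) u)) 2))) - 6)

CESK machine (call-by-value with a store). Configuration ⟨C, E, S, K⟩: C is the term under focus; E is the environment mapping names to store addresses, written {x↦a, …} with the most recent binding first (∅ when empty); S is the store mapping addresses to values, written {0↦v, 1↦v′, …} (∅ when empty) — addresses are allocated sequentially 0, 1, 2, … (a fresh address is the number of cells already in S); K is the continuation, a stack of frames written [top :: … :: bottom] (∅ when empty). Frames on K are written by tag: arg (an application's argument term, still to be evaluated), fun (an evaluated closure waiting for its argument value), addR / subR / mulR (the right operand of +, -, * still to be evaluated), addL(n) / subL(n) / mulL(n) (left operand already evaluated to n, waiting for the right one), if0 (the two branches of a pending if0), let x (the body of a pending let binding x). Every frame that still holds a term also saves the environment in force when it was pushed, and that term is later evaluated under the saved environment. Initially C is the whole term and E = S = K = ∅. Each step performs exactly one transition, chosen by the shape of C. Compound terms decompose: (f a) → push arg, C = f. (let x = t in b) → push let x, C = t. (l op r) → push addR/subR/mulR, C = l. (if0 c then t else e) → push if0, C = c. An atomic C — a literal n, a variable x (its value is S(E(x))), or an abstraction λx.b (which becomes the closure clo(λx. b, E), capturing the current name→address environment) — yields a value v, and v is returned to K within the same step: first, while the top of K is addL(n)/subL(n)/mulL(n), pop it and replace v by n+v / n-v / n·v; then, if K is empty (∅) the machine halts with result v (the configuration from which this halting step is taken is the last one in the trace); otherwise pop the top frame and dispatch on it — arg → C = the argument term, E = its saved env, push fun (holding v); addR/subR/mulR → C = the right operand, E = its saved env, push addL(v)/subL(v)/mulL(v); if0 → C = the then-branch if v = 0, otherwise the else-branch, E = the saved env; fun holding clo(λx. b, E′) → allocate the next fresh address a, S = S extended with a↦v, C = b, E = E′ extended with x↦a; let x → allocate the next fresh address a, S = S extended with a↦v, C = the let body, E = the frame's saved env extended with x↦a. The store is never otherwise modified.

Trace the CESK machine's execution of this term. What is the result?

Answer: -54

Derivation:
0. ⟨C=((((λw. (w + w)) ((λp. p) -3)) * (((λu. ((λw. u) 3)) 4) * ((λu. ((λp. p) u)) 2))) - 6); E=∅; S=∅; K=∅⟩
1. ⟨C=(((λw. (w + w)) ((λp. p) -3)) * (((λu. ((λw. u) 3)) 4) * ((λu. ((λp. p) u)) 2))); E=∅; S=∅; K=[subR]⟩
2. ⟨C=((λw. (w + w)) ((λp. p) -3)); E=∅; S=∅; K=[mulR :: subR]⟩
3. ⟨C=(λw. (w + w)); E=∅; S=∅; K=[arg :: mulR :: subR]⟩
4. ⟨C=((λp. p) -3); E=∅; S=∅; K=[fun :: mulR :: subR]⟩
5. ⟨C=(λp. p); E=∅; S=∅; K=[arg :: fun :: mulR :: subR]⟩
6. ⟨C=-3; E=∅; S=∅; K=[fun :: fun :: mulR :: subR]⟩
7. ⟨C=p; E={p↦0}; S={0↦-3}; K=[fun :: mulR :: subR]⟩
8. ⟨C=(w + w); E={w↦1}; S={0↦-3, 1↦-3}; K=[mulR :: subR]⟩
9. ⟨C=w; E={w↦1}; S={0↦-3, 1↦-3}; K=[addR :: mulR :: subR]⟩
10. ⟨C=w; E={w↦1}; S={0↦-3, 1↦-3}; K=[addL(-3) :: mulR :: subR]⟩
11. ⟨C=(((λu. ((λw. u) 3)) 4) * ((λu. ((λp. p) u)) 2)); E=∅; S={0↦-3, 1↦-3}; K=[mulL(-6) :: subR]⟩
12. ⟨C=((λu. ((λw. u) 3)) 4); E=∅; S={0↦-3, 1↦-3}; K=[mulR :: mulL(-6) :: subR]⟩
13. ⟨C=(λu. ((λw. u) 3)); E=∅; S={0↦-3, 1↦-3}; K=[arg :: mulR :: mulL(-6) :: subR]⟩
14. ⟨C=4; E=∅; S={0↦-3, 1↦-3}; K=[fun :: mulR :: mulL(-6) :: subR]⟩
15. ⟨C=((λw. u) 3); E={u↦2}; S={0↦-3, 1↦-3, 2↦4}; K=[mulR :: mulL(-6) :: subR]⟩
16. ⟨C=(λw. u); E={u↦2}; S={0↦-3, 1↦-3, 2↦4}; K=[arg :: mulR :: mulL(-6) :: subR]⟩
17. ⟨C=3; E={u↦2}; S={0↦-3, 1↦-3, 2↦4}; K=[fun :: mulR :: mulL(-6) :: subR]⟩
18. ⟨C=u; E={w↦3, u↦2}; S={0↦-3, 1↦-3, 2↦4, 3↦3}; K=[mulR :: mulL(-6) :: subR]⟩
19. ⟨C=((λu. ((λp. p) u)) 2); E=∅; S={0↦-3, 1↦-3, 2↦4, 3↦3}; K=[mulL(4) :: mulL(-6) :: subR]⟩
20. ⟨C=(λu. ((λp. p) u)); E=∅; S={0↦-3, 1↦-3, 2↦4, 3↦3}; K=[arg :: mulL(4) :: mulL(-6) :: subR]⟩
21. ⟨C=2; E=∅; S={0↦-3, 1↦-3, 2↦4, 3↦3}; K=[fun :: mulL(4) :: mulL(-6) :: subR]⟩
22. ⟨C=((λp. p) u); E={u↦4}; S={0↦-3, 1↦-3, 2↦4, 3↦3, 4↦2}; K=[mulL(4) :: mulL(-6) :: subR]⟩
23. ⟨C=(λp. p); E={u↦4}; S={0↦-3, 1↦-3, 2↦4, 3↦3, 4↦2}; K=[arg :: mulL(4) :: mulL(-6) :: subR]⟩
24. ⟨C=u; E={u↦4}; S={0↦-3, 1↦-3, 2↦4, 3↦3, 4↦2}; K=[fun :: mulL(4) :: mulL(-6) :: subR]⟩
25. ⟨C=p; E={p↦5, u↦4}; S={0↦-3, 1↦-3, 2↦4, 3↦3, 4↦2, 5↦2}; K=[mulL(4) :: mulL(-6) :: subR]⟩
26. ⟨C=6; E=∅; S={0↦-3, 1↦-3, 2↦4, 3↦3, 4↦2, 5↦2}; K=[subL(-48)]⟩
→ final value -54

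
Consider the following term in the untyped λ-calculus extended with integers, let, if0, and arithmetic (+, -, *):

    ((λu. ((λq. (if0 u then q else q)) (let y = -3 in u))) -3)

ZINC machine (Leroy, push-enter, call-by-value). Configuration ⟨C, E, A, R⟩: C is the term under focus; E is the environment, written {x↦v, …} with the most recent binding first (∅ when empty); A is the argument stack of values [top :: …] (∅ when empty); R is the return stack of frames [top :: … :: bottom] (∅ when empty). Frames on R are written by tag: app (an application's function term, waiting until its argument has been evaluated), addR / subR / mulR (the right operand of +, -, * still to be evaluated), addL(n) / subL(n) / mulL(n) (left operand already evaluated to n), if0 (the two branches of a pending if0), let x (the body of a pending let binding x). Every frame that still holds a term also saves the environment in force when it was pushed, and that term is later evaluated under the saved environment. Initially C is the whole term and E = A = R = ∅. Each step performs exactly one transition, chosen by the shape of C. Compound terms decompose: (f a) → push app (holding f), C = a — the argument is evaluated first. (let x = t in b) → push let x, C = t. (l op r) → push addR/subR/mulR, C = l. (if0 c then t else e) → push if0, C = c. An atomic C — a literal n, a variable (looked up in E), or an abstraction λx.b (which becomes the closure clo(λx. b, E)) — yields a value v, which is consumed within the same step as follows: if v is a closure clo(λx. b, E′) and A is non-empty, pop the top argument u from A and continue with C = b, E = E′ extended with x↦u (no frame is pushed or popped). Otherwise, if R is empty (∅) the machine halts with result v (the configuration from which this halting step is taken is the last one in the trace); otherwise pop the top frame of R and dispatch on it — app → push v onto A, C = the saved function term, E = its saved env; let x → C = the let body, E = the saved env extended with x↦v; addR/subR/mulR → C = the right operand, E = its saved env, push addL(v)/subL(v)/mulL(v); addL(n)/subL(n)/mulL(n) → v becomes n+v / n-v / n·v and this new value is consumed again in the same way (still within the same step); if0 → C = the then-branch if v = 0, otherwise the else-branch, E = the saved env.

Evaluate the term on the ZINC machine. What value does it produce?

step 0: ⟨C=((λu. ((λq. (if0 u then q else q)) (let y = -3 in u))) -3); E=∅; A=∅; R=∅⟩
step 1: ⟨C=-3; E=∅; A=∅; R=[app]⟩
step 2: ⟨C=(λu. ((λq. (if0 u then q else q)) (let y = -3 in u))); E=∅; A=[-3]; R=∅⟩
step 3: ⟨C=((λq. (if0 u then q else q)) (let y = -3 in u)); E={u↦-3}; A=∅; R=∅⟩
step 4: ⟨C=(let y = -3 in u); E={u↦-3}; A=∅; R=[app]⟩
step 5: ⟨C=-3; E={u↦-3}; A=∅; R=[let y :: app]⟩
step 6: ⟨C=u; E={y↦-3, u↦-3}; A=∅; R=[app]⟩
step 7: ⟨C=(λq. (if0 u then q else q)); E={u↦-3}; A=[-3]; R=∅⟩
step 8: ⟨C=(if0 u then q else q); E={q↦-3, u↦-3}; A=∅; R=∅⟩
step 9: ⟨C=u; E={q↦-3, u↦-3}; A=∅; R=[if0]⟩
step 10: ⟨C=q; E={q↦-3, u↦-3}; A=∅; R=∅⟩
→ final value -3

Answer: -3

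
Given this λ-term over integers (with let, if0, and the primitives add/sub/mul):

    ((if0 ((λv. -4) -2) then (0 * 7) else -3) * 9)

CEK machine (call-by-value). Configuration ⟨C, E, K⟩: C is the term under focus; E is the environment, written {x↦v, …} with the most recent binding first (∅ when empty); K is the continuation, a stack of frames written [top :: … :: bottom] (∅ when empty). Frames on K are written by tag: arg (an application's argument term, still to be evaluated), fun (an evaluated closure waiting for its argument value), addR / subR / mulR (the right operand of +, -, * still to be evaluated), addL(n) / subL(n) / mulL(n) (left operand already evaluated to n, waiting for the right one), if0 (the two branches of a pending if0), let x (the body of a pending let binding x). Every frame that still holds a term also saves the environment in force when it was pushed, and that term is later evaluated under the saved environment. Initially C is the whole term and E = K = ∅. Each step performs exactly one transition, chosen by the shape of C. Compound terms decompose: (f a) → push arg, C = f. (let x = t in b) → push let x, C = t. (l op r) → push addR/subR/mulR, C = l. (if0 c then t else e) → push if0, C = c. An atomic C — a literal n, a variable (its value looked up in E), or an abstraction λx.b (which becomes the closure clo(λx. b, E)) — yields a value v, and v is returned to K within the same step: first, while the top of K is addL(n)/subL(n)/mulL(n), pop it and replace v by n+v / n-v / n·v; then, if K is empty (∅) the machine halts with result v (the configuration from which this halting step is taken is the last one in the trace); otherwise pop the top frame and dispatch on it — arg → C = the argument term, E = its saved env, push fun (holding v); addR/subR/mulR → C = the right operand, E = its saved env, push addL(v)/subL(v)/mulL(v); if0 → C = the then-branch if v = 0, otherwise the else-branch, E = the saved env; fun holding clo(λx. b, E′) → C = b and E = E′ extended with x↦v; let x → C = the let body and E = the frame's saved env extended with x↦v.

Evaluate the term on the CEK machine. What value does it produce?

Answer: -27

Execution trace:
t=0: ⟨C=((if0 ((λv. -4) -2) then (0 * 7) else -3) * 9); E=∅; K=∅⟩
t=1: ⟨C=(if0 ((λv. -4) -2) then (0 * 7) else -3); E=∅; K=[mulR]⟩
t=2: ⟨C=((λv. -4) -2); E=∅; K=[if0 :: mulR]⟩
t=3: ⟨C=(λv. -4); E=∅; K=[arg :: if0 :: mulR]⟩
t=4: ⟨C=-2; E=∅; K=[fun :: if0 :: mulR]⟩
t=5: ⟨C=-4; E={v↦-2}; K=[if0 :: mulR]⟩
t=6: ⟨C=-3; E=∅; K=[mulR]⟩
t=7: ⟨C=9; E=∅; K=[mulL(-3)]⟩
→ final value -27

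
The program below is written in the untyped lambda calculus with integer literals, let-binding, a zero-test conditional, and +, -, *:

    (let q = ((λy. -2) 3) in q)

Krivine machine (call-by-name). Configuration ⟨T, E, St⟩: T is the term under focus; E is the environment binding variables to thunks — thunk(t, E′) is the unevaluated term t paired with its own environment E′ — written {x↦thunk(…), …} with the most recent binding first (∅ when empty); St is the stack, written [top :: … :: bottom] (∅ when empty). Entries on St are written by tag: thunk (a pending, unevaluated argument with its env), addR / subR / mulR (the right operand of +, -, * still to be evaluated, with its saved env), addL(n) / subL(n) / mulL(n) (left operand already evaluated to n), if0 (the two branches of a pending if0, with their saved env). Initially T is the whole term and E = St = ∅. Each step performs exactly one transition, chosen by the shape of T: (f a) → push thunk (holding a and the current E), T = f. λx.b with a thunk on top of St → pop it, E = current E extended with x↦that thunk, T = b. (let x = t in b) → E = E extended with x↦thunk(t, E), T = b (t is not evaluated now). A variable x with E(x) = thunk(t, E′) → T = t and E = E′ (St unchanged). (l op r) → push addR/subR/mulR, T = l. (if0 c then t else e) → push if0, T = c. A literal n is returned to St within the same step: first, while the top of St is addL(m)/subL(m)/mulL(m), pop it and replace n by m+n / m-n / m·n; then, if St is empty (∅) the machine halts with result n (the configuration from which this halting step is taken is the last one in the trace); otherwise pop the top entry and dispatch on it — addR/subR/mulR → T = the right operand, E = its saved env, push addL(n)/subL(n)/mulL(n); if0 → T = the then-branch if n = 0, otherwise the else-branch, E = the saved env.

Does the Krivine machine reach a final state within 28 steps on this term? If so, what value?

Answer: -2

Machine steps:
[0] [T=(let q = ((λy. -2) 3) in q) | E=∅ | St=∅]
[1] [T=q | E={q↦thunk(((λy. -2) 3), ∅)} | St=∅]
[2] [T=((λy. -2) 3) | E=∅ | St=∅]
[3] [T=(λy. -2) | E=∅ | St=[thunk]]
[4] [T=-2 | E={y↦thunk(3, ∅)} | St=∅]
→ final value -2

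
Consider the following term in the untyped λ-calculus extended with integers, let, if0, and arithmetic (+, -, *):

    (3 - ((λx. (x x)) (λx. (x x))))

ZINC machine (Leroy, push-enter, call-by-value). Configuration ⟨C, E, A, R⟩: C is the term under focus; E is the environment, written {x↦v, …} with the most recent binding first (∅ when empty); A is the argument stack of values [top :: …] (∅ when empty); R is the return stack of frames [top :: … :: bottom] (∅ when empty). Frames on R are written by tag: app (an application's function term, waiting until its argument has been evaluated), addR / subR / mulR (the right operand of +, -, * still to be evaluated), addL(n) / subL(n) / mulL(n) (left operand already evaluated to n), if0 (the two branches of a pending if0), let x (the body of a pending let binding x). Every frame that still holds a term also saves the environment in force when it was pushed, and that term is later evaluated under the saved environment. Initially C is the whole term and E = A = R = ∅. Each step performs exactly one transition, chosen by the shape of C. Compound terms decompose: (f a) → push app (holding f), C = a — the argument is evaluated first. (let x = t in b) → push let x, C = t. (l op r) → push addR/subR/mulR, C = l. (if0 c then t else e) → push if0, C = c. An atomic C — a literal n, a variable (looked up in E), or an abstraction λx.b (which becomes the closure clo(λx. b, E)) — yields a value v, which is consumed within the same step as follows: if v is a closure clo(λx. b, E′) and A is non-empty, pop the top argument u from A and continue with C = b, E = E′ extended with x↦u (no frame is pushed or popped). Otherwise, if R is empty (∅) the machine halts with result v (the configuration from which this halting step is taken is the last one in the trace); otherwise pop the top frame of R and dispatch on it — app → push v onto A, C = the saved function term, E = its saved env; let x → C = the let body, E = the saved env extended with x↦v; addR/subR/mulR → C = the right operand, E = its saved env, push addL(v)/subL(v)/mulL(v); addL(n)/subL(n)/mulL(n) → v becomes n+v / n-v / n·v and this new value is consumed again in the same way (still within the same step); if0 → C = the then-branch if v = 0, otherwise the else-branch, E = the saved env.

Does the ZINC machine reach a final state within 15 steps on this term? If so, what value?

0. ⟨C=(3 - ((λx. (x x)) (λx. (x x)))); E=∅; A=∅; R=∅⟩
1. ⟨C=3; E=∅; A=∅; R=[subR]⟩
2. ⟨C=((λx. (x x)) (λx. (x x))); E=∅; A=∅; R=[subL(3)]⟩
3. ⟨C=(λx. (x x)); E=∅; A=∅; R=[app :: subL(3)]⟩
4. ⟨C=(λx. (x x)); E=∅; A=[clo(λx. (x x), ∅)]; R=[subL(3)]⟩
5. ⟨C=(x x); E={x↦clo(λx. (x x), ∅)}; A=∅; R=[subL(3)]⟩
6. ⟨C=x; E={x↦clo(λx. (x x), ∅)}; A=∅; R=[app :: subL(3)]⟩
7. ⟨C=x; E={x↦clo(λx. (x x), ∅)}; A=[clo(λx. (x x), ∅)]; R=[subL(3)]⟩
… configuration repeats with period 3 (steps 5–7 recur indefinitely) …

Answer: DIVERGES (no final state within 15 steps)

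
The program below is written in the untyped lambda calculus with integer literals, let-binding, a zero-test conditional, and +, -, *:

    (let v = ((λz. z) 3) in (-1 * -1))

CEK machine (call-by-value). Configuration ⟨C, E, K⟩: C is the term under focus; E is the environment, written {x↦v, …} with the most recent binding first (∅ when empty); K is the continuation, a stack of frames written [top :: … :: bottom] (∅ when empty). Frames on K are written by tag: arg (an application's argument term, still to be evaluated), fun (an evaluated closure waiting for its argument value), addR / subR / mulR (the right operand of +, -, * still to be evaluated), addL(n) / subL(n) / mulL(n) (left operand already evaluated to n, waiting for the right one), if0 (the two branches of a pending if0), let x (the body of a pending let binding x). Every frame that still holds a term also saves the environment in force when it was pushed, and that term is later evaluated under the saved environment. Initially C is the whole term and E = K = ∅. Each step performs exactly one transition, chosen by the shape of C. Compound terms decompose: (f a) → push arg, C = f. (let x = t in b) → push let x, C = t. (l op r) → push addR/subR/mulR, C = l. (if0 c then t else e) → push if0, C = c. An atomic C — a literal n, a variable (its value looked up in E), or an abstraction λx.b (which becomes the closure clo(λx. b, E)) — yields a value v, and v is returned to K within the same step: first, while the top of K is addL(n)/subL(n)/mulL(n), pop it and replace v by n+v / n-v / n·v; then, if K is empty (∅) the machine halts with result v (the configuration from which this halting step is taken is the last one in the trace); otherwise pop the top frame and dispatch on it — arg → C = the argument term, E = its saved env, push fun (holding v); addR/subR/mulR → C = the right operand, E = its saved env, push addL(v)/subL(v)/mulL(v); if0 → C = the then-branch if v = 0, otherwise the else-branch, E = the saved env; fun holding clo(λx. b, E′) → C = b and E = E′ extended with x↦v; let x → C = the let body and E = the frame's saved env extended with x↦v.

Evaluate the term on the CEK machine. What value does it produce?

step 0: <C=(let v = ((λz. z) 3) in (-1 * -1)), E=∅, K=∅>
step 1: <C=((λz. z) 3), E=∅, K=[let v]>
step 2: <C=(λz. z), E=∅, K=[arg :: let v]>
step 3: <C=3, E=∅, K=[fun :: let v]>
step 4: <C=z, E={z↦3}, K=[let v]>
step 5: <C=(-1 * -1), E={v↦3}, K=∅>
step 6: <C=-1, E={v↦3}, K=[mulR]>
step 7: <C=-1, E={v↦3}, K=[mulL(-1)]>
→ final value 1

Answer: 1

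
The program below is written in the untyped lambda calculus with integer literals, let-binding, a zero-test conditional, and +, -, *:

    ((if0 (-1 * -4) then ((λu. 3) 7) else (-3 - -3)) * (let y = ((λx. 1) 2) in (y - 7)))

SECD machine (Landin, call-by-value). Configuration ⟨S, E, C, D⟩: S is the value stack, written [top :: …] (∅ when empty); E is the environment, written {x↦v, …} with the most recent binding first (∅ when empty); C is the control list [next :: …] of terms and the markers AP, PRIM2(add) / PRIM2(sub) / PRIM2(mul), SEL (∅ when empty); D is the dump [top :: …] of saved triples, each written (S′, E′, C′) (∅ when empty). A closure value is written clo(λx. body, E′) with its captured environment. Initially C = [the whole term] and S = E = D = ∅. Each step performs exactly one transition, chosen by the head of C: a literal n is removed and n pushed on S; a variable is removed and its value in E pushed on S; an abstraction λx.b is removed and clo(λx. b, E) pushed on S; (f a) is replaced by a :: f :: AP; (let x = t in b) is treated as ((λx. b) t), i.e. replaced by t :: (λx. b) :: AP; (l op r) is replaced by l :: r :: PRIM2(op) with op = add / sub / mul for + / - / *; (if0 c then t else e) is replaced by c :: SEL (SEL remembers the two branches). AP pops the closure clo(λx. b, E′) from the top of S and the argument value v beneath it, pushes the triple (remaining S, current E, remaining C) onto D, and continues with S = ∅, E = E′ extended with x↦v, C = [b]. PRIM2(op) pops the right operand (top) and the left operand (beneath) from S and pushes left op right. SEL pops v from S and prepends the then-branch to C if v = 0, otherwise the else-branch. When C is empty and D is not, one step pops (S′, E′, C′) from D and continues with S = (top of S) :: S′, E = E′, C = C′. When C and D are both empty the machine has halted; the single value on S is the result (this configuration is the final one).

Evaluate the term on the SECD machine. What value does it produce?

Answer: 0

Execution trace:
0. [S=∅ | E=∅ | C=[((if0 (-1 * -4) then ((λu. 3) 7) else (-3 - -3)) * (let y = ((λx. 1) 2) in (y - 7)))] | D=∅]
1. [S=∅ | E=∅ | C=[(if0 (-1 * -4) then ((λu. 3) 7) else (-3 - -3)) :: (let y = ((λx. 1) 2) in (y - 7)) :: PRIM2(mul)] | D=∅]
2. [S=∅ | E=∅ | C=[(-1 * -4) :: SEL :: (let y = ((λx. 1) 2) in (y - 7)) :: PRIM2(mul)] | D=∅]
3. [S=∅ | E=∅ | C=[-1 :: -4 :: PRIM2(mul) :: SEL :: (let y = ((λx. 1) 2) in (y - 7)) :: PRIM2(mul)] | D=∅]
4. [S=[-1] | E=∅ | C=[-4 :: PRIM2(mul) :: SEL :: (let y = ((λx. 1) 2) in (y - 7)) :: PRIM2(mul)] | D=∅]
5. [S=[-4 :: -1] | E=∅ | C=[PRIM2(mul) :: SEL :: (let y = ((λx. 1) 2) in (y - 7)) :: PRIM2(mul)] | D=∅]
6. [S=[4] | E=∅ | C=[SEL :: (let y = ((λx. 1) 2) in (y - 7)) :: PRIM2(mul)] | D=∅]
7. [S=∅ | E=∅ | C=[(-3 - -3) :: (let y = ((λx. 1) 2) in (y - 7)) :: PRIM2(mul)] | D=∅]
8. [S=∅ | E=∅ | C=[-3 :: -3 :: PRIM2(sub) :: (let y = ((λx. 1) 2) in (y - 7)) :: PRIM2(mul)] | D=∅]
9. [S=[-3] | E=∅ | C=[-3 :: PRIM2(sub) :: (let y = ((λx. 1) 2) in (y - 7)) :: PRIM2(mul)] | D=∅]
10. [S=[-3 :: -3] | E=∅ | C=[PRIM2(sub) :: (let y = ((λx. 1) 2) in (y - 7)) :: PRIM2(mul)] | D=∅]
11. [S=[0] | E=∅ | C=[(let y = ((λx. 1) 2) in (y - 7)) :: PRIM2(mul)] | D=∅]
12. [S=[0] | E=∅ | C=[((λx. 1) 2) :: (λy. (y - 7)) :: AP :: PRIM2(mul)] | D=∅]
13. [S=[0] | E=∅ | C=[2 :: (λx. 1) :: AP :: (λy. (y - 7)) :: AP :: PRIM2(mul)] | D=∅]
14. [S=[2 :: 0] | E=∅ | C=[(λx. 1) :: AP :: (λy. (y - 7)) :: AP :: PRIM2(mul)] | D=∅]
15. [S=[clo(λx. 1, ∅) :: 2 :: 0] | E=∅ | C=[AP :: (λy. (y - 7)) :: AP :: PRIM2(mul)] | D=∅]
16. [S=∅ | E={x↦2} | C=[1] | D=[([0], ∅, [(λy. (y - 7)) :: AP :: PRIM2(mul)])]]
17. [S=[1] | E={x↦2} | C=∅ | D=[([0], ∅, [(λy. (y - 7)) :: AP :: PRIM2(mul)])]]
18. [S=[1 :: 0] | E=∅ | C=[(λy. (y - 7)) :: AP :: PRIM2(mul)] | D=∅]
19. [S=[clo(λy. (y - 7), ∅) :: 1 :: 0] | E=∅ | C=[AP :: PRIM2(mul)] | D=∅]
20. [S=∅ | E={y↦1} | C=[(y - 7)] | D=[([0], ∅, [PRIM2(mul)])]]
21. [S=∅ | E={y↦1} | C=[y :: 7 :: PRIM2(sub)] | D=[([0], ∅, [PRIM2(mul)])]]
22. [S=[1] | E={y↦1} | C=[7 :: PRIM2(sub)] | D=[([0], ∅, [PRIM2(mul)])]]
23. [S=[7 :: 1] | E={y↦1} | C=[PRIM2(sub)] | D=[([0], ∅, [PRIM2(mul)])]]
24. [S=[-6] | E={y↦1} | C=∅ | D=[([0], ∅, [PRIM2(mul)])]]
25. [S=[-6 :: 0] | E=∅ | C=[PRIM2(mul)] | D=∅]
26. [S=[0] | E=∅ | C=∅ | D=∅]
→ final value 0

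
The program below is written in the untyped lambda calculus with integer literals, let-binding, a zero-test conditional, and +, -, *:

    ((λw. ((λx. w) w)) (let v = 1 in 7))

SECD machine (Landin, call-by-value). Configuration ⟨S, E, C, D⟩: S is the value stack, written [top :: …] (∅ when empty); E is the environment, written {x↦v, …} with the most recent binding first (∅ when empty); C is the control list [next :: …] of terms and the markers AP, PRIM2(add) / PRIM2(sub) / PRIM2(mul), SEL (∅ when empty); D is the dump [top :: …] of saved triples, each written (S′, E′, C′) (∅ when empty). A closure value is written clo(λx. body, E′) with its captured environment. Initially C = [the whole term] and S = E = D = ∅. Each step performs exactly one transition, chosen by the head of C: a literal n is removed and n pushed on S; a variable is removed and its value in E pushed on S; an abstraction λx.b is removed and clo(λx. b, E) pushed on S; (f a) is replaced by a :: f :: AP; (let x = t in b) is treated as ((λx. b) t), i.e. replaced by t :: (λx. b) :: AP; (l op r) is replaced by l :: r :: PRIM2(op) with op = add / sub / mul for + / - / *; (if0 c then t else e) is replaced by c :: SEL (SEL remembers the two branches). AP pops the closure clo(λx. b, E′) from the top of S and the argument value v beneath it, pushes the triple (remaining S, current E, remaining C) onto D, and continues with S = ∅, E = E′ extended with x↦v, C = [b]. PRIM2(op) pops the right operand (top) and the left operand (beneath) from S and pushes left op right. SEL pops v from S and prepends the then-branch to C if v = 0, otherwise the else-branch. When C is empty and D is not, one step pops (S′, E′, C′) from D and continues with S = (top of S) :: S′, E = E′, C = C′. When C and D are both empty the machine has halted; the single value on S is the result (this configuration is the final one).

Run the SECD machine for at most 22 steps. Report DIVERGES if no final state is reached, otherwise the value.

t=0: [S=∅ | E=∅ | C=[((λw. ((λx. w) w)) (let v = 1 in 7))] | D=∅]
t=1: [S=∅ | E=∅ | C=[(let v = 1 in 7) :: (λw. ((λx. w) w)) :: AP] | D=∅]
t=2: [S=∅ | E=∅ | C=[1 :: (λv. 7) :: AP :: (λw. ((λx. w) w)) :: AP] | D=∅]
t=3: [S=[1] | E=∅ | C=[(λv. 7) :: AP :: (λw. ((λx. w) w)) :: AP] | D=∅]
t=4: [S=[clo(λv. 7, ∅) :: 1] | E=∅ | C=[AP :: (λw. ((λx. w) w)) :: AP] | D=∅]
t=5: [S=∅ | E={v↦1} | C=[7] | D=[(∅, ∅, [(λw. ((λx. w) w)) :: AP])]]
t=6: [S=[7] | E={v↦1} | C=∅ | D=[(∅, ∅, [(λw. ((λx. w) w)) :: AP])]]
t=7: [S=[7] | E=∅ | C=[(λw. ((λx. w) w)) :: AP] | D=∅]
t=8: [S=[clo(λw. ((λx. w) w), ∅) :: 7] | E=∅ | C=[AP] | D=∅]
t=9: [S=∅ | E={w↦7} | C=[((λx. w) w)] | D=[(∅, ∅, ∅)]]
t=10: [S=∅ | E={w↦7} | C=[w :: (λx. w) :: AP] | D=[(∅, ∅, ∅)]]
t=11: [S=[7] | E={w↦7} | C=[(λx. w) :: AP] | D=[(∅, ∅, ∅)]]
t=12: [S=[clo(λx. w, {w↦7}) :: 7] | E={w↦7} | C=[AP] | D=[(∅, ∅, ∅)]]
t=13: [S=∅ | E={x↦7, w↦7} | C=[w] | D=[(∅, {w↦7}, ∅) :: (∅, ∅, ∅)]]
t=14: [S=[7] | E={x↦7, w↦7} | C=∅ | D=[(∅, {w↦7}, ∅) :: (∅, ∅, ∅)]]
t=15: [S=[7] | E={w↦7} | C=∅ | D=[(∅, ∅, ∅)]]
t=16: [S=[7] | E=∅ | C=∅ | D=∅]
→ final value 7

Answer: 7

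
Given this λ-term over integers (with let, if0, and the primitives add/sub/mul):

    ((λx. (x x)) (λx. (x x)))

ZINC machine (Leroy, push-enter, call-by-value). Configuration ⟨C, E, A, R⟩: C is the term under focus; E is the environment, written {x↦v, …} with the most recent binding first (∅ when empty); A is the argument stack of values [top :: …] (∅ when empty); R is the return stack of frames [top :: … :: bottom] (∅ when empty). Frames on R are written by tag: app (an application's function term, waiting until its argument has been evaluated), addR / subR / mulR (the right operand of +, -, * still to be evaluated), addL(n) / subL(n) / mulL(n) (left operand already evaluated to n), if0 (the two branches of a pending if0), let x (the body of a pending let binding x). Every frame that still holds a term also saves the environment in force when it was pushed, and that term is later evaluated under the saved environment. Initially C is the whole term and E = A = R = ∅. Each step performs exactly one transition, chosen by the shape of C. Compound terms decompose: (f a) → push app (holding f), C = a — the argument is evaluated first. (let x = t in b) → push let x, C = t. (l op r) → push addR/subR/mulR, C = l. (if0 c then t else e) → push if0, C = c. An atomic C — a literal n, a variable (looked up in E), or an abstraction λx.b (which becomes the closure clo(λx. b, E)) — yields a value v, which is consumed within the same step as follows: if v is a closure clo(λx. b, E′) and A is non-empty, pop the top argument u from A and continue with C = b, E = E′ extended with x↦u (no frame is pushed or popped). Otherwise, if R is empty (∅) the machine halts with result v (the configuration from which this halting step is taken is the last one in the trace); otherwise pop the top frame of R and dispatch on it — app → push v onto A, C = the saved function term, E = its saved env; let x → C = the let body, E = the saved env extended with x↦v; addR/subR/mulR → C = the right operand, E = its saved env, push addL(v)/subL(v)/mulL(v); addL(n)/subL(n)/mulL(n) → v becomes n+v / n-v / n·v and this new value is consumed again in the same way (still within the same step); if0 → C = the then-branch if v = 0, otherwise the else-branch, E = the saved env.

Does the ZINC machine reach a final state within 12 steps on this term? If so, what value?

0. [C=((λx. (x x)) (λx. (x x))) | E=∅ | A=∅ | R=∅]
1. [C=(λx. (x x)) | E=∅ | A=∅ | R=[app]]
2. [C=(λx. (x x)) | E=∅ | A=[clo(λx. (x x), ∅)] | R=∅]
3. [C=(x x) | E={x↦clo(λx. (x x), ∅)} | A=∅ | R=∅]
4. [C=x | E={x↦clo(λx. (x x), ∅)} | A=∅ | R=[app]]
5. [C=x | E={x↦clo(λx. (x x), ∅)} | A=[clo(λx. (x x), ∅)] | R=∅]
… configuration repeats with period 3 (steps 3–5 recur indefinitely) …

Answer: DIVERGES (no final state within 12 steps)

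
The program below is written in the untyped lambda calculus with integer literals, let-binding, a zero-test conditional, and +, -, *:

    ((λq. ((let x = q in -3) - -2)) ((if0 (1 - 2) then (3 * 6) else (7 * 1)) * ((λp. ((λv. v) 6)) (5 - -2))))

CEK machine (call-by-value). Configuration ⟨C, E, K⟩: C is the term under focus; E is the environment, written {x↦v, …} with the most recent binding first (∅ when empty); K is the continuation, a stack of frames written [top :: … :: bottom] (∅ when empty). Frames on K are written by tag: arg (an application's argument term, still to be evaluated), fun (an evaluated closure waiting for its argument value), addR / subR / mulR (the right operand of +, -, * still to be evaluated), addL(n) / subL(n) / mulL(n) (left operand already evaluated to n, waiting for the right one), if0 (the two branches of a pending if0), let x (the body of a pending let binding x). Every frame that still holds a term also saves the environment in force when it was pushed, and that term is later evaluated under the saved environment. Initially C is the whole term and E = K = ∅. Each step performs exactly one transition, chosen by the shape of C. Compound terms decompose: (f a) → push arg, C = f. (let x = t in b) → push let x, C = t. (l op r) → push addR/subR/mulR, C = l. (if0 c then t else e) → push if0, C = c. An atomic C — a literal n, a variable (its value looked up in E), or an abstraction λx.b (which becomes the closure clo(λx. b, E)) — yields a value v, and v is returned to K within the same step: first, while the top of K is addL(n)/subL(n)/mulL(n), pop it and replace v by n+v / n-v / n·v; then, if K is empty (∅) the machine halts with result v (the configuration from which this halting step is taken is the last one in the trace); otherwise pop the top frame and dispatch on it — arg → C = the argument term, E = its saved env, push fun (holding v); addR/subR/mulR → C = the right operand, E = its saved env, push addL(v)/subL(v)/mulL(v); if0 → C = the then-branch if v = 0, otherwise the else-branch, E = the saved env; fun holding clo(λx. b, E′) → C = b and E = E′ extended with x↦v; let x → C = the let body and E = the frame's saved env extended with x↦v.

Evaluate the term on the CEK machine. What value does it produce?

Answer: -1

Execution trace:
[0] ⟨C=((λq. ((let x = q in -3) - -2)) ((if0 (1 - 2) then (3 * 6) else (7 * 1)) * ((λp. ((λv. v) 6)) (5 - -2)))); E=∅; K=∅⟩
[1] ⟨C=(λq. ((let x = q in -3) - -2)); E=∅; K=[arg]⟩
[2] ⟨C=((if0 (1 - 2) then (3 * 6) else (7 * 1)) * ((λp. ((λv. v) 6)) (5 - -2))); E=∅; K=[fun]⟩
[3] ⟨C=(if0 (1 - 2) then (3 * 6) else (7 * 1)); E=∅; K=[mulR :: fun]⟩
[4] ⟨C=(1 - 2); E=∅; K=[if0 :: mulR :: fun]⟩
[5] ⟨C=1; E=∅; K=[subR :: if0 :: mulR :: fun]⟩
[6] ⟨C=2; E=∅; K=[subL(1) :: if0 :: mulR :: fun]⟩
[7] ⟨C=(7 * 1); E=∅; K=[mulR :: fun]⟩
[8] ⟨C=7; E=∅; K=[mulR :: mulR :: fun]⟩
[9] ⟨C=1; E=∅; K=[mulL(7) :: mulR :: fun]⟩
[10] ⟨C=((λp. ((λv. v) 6)) (5 - -2)); E=∅; K=[mulL(7) :: fun]⟩
[11] ⟨C=(λp. ((λv. v) 6)); E=∅; K=[arg :: mulL(7) :: fun]⟩
[12] ⟨C=(5 - -2); E=∅; K=[fun :: mulL(7) :: fun]⟩
[13] ⟨C=5; E=∅; K=[subR :: fun :: mulL(7) :: fun]⟩
[14] ⟨C=-2; E=∅; K=[subL(5) :: fun :: mulL(7) :: fun]⟩
[15] ⟨C=((λv. v) 6); E={p↦7}; K=[mulL(7) :: fun]⟩
[16] ⟨C=(λv. v); E={p↦7}; K=[arg :: mulL(7) :: fun]⟩
[17] ⟨C=6; E={p↦7}; K=[fun :: mulL(7) :: fun]⟩
[18] ⟨C=v; E={v↦6, p↦7}; K=[mulL(7) :: fun]⟩
[19] ⟨C=((let x = q in -3) - -2); E={q↦42}; K=∅⟩
[20] ⟨C=(let x = q in -3); E={q↦42}; K=[subR]⟩
[21] ⟨C=q; E={q↦42}; K=[let x :: subR]⟩
[22] ⟨C=-3; E={x↦42, q↦42}; K=[subR]⟩
[23] ⟨C=-2; E={q↦42}; K=[subL(-3)]⟩
→ final value -1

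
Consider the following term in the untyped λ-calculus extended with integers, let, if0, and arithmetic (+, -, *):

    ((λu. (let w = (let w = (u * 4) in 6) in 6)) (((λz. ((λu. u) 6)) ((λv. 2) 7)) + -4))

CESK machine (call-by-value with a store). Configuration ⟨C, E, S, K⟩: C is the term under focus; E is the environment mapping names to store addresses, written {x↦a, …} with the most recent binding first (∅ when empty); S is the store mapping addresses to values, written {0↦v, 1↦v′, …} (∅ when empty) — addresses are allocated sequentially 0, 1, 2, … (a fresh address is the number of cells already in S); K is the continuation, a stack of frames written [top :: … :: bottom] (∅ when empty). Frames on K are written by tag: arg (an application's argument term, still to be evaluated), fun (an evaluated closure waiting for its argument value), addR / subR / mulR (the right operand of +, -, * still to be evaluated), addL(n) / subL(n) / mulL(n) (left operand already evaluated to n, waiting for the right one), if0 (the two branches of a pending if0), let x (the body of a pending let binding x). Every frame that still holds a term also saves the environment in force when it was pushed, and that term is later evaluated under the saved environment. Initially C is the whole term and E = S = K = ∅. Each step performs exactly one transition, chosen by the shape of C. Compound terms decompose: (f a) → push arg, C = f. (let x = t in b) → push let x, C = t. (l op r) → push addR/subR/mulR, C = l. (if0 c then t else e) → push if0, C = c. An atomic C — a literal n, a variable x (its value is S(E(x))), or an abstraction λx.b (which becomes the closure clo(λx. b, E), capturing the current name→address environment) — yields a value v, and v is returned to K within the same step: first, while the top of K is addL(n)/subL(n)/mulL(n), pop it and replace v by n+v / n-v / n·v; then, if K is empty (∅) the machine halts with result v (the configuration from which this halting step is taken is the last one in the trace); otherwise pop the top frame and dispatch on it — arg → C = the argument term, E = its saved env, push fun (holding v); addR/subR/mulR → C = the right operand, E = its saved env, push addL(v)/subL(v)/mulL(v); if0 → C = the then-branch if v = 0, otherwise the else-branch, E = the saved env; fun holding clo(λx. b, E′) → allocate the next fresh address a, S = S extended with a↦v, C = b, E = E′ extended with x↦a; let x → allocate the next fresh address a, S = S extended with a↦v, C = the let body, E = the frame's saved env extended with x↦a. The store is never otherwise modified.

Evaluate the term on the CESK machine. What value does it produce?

Answer: 6

Machine steps:
[0] <C=((λu. (let w = (let w = (u * 4) in 6) in 6)) (((λz. ((λu. u) 6)) ((λv. 2) 7)) + -4)), E=∅, S=∅, K=∅>
[1] <C=(λu. (let w = (let w = (u * 4) in 6) in 6)), E=∅, S=∅, K=[arg]>
[2] <C=(((λz. ((λu. u) 6)) ((λv. 2) 7)) + -4), E=∅, S=∅, K=[fun]>
[3] <C=((λz. ((λu. u) 6)) ((λv. 2) 7)), E=∅, S=∅, K=[addR :: fun]>
[4] <C=(λz. ((λu. u) 6)), E=∅, S=∅, K=[arg :: addR :: fun]>
[5] <C=((λv. 2) 7), E=∅, S=∅, K=[fun :: addR :: fun]>
[6] <C=(λv. 2), E=∅, S=∅, K=[arg :: fun :: addR :: fun]>
[7] <C=7, E=∅, S=∅, K=[fun :: fun :: addR :: fun]>
[8] <C=2, E={v↦0}, S={0↦7}, K=[fun :: addR :: fun]>
[9] <C=((λu. u) 6), E={z↦1}, S={0↦7, 1↦2}, K=[addR :: fun]>
[10] <C=(λu. u), E={z↦1}, S={0↦7, 1↦2}, K=[arg :: addR :: fun]>
[11] <C=6, E={z↦1}, S={0↦7, 1↦2}, K=[fun :: addR :: fun]>
[12] <C=u, E={u↦2, z↦1}, S={0↦7, 1↦2, 2↦6}, K=[addR :: fun]>
[13] <C=-4, E=∅, S={0↦7, 1↦2, 2↦6}, K=[addL(6) :: fun]>
[14] <C=(let w = (let w = (u * 4) in 6) in 6), E={u↦3}, S={0↦7, 1↦2, 2↦6, 3↦2}, K=∅>
[15] <C=(let w = (u * 4) in 6), E={u↦3}, S={0↦7, 1↦2, 2↦6, 3↦2}, K=[let w]>
[16] <C=(u * 4), E={u↦3}, S={0↦7, 1↦2, 2↦6, 3↦2}, K=[let w :: let w]>
[17] <C=u, E={u↦3}, S={0↦7, 1↦2, 2↦6, 3↦2}, K=[mulR :: let w :: let w]>
[18] <C=4, E={u↦3}, S={0↦7, 1↦2, 2↦6, 3↦2}, K=[mulL(2) :: let w :: let w]>
[19] <C=6, E={w↦4, u↦3}, S={0↦7, 1↦2, 2↦6, 3↦2, 4↦8}, K=[let w]>
[20] <C=6, E={w↦5, u↦3}, S={0↦7, 1↦2, 2↦6, 3↦2, 4↦8, 5↦6}, K=∅>
→ final value 6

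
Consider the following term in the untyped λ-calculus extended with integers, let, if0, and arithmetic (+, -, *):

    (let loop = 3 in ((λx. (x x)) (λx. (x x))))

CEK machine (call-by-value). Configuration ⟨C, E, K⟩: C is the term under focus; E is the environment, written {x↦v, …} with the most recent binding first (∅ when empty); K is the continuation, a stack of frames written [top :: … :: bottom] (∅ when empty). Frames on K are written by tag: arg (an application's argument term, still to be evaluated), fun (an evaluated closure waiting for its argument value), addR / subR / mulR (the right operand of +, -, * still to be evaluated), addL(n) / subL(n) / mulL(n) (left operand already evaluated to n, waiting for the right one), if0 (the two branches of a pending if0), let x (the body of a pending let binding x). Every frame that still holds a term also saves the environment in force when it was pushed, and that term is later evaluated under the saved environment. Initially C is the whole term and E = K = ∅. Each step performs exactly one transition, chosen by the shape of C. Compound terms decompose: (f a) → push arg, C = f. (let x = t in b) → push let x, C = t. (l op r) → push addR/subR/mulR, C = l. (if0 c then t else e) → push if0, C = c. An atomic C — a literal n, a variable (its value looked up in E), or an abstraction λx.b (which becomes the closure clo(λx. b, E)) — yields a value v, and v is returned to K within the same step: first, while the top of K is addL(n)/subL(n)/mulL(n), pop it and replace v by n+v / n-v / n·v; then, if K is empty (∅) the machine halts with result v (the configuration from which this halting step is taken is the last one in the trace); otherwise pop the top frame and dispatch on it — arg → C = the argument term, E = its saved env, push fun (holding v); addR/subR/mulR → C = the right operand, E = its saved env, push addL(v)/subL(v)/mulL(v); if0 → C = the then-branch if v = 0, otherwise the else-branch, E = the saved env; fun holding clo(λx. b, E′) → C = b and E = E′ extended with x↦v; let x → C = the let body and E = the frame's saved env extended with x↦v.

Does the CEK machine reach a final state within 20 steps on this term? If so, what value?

Answer: DIVERGES (no final state within 20 steps)

Machine steps:
t=0: <C=(let loop = 3 in ((λx. (x x)) (λx. (x x)))), E=∅, K=∅>
t=1: <C=3, E=∅, K=[let loop]>
t=2: <C=((λx. (x x)) (λx. (x x))), E={loop↦3}, K=∅>
t=3: <C=(λx. (x x)), E={loop↦3}, K=[arg]>
t=4: <C=(λx. (x x)), E={loop↦3}, K=[fun]>
t=5: <C=(x x), E={x↦clo(λx. (x x), {loop↦3}), loop↦3}, K=∅>
t=6: <C=x, E={x↦clo(λx. (x x), {loop↦3}), loop↦3}, K=[arg]>
t=7: <C=x, E={x↦clo(λx. (x x), {loop↦3}), loop↦3}, K=[fun]>
… configuration repeats with period 3 (steps 5–7 recur indefinitely) …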